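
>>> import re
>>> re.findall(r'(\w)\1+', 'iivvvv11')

['i', 'v', '1']

A backreference is literal: `\1` must see the identical characters the first group matched.
Scanning left to right: at [0:2] match 'ii', group 1 = 'i'; at [2:6] match 'vvvv', group 1 = 'v'; at [6:8] match '11', group 1 = '1'.
`findall` collects group 1 from each match (3 total).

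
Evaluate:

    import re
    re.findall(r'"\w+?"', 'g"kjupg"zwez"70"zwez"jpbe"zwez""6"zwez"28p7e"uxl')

['"kjupg"', '"70"', '"jpbe"', '"6"', '"28p7e"']

Scanning left to right: at [1:8] → '"kjupg"'; at [12:16] → '"70"'; at [20:26] → '"jpbe"'; at [31:34] → '"6"'; at [38:45] → '"28p7e"'.
With no groups in the pattern, `findall` gives back each whole match — 5 here.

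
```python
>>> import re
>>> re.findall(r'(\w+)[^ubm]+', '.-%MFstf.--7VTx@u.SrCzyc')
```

['MFstf', 'u']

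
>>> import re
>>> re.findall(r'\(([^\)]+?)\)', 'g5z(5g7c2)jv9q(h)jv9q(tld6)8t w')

Scanning left to right: at [3:10] match '(5g7c2)', group 1 = '5g7c2'; at [14:17] match '(h)', group 1 = 'h'; at [21:27] match '(tld6)', group 1 = 'tld6'.
`findall` collects group 1 from each match (3 total).

['5g7c2', 'h', 'tld6']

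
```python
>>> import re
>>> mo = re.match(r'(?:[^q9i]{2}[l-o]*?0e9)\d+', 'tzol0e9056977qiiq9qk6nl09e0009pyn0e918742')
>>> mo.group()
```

`re.match` only tries the pattern at the start of the string.
The match spans [0:13] → 'tzol0e9056977'.

'tzol0e9056977'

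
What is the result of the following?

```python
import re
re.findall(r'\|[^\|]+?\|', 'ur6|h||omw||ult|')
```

Scanning left to right: at [3:6] → '|h|'; at [6:11] → '|omw|'; at [11:16] → '|ult|'.
With no groups in the pattern, `findall` gives back each whole match — 3 here.

['|h|', '|omw|', '|ult|']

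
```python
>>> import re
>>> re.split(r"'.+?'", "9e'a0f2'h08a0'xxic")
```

Because the quantifier is non-greedy, it stops expanding at the earliest point where the rest of the pattern can succeed.
`split` removes every match and returns the 2 fragments in between.

['9e', "h08a0'xxic"]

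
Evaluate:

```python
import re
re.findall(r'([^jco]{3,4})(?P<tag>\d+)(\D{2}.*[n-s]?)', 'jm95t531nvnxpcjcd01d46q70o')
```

Pattern: 3 to 4 of any character except [jco] (captured); then one or more of a digit (captured as 'tag'); then exactly 2 of a non-digit, then zero or more of any character, then optionally a character in [n-s] (captured).
Multiple groups make `findall` return tuples — one 3-tuple for the one match.

[('m95t', '531', 'nvnxpcjcd01d46q70o')]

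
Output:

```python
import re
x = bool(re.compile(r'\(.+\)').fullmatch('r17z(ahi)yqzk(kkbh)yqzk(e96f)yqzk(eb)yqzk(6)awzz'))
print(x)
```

False

`fullmatch` succeeds only if the pattern covers the string from start to end.
Here the pattern can't cover the whole string, so the call returns None, and `bool(None)` is False.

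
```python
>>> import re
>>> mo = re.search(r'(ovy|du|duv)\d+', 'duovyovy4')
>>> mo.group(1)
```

Unlike `match`, `search` isn't anchored — it looks for the pattern anywhere in the string.
The match spans [5:9] → 'ovy4'.
Captured: group 1 = 'ovy'.

'ovy'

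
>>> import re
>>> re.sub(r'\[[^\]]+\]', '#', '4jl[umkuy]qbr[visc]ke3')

'4jl#qbr#ke3'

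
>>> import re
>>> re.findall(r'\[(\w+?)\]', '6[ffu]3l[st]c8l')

['ffu', 'st']

Because there's exactly one group, `findall` drops the full match and keeps group 1 from each hit.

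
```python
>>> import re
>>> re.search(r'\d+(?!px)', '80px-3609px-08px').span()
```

The negative lookaround is zero-width — it rules out positions where the adjacent text would match, without consuming anything.
The match spans [0:1] → '8'.

(0, 1)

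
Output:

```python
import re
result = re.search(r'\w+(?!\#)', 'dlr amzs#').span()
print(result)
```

The negative lookaround is zero-width — it rules out positions where the adjacent text would match, without consuming anything.
`re.search` tries every starting position until one works.
The match spans [0:3] → 'dlr'.

(0, 3)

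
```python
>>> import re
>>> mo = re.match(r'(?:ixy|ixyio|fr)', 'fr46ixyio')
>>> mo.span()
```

`re.match` only tries the pattern at the start of the string.
The match spans [0:2] → 'fr'.

(0, 2)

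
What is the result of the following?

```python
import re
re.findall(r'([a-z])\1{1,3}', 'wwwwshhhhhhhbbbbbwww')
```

['w', 'h', 'h', 'b', 'w']

A backreference is literal: `\1` must see the identical characters the first group matched.
Walking the string: at [0:4] match 'wwww', group 1 = 'w'; at [5:9] match 'hhhh', group 1 = 'h'; at [9:12] match 'hhh', group 1 = 'h'; at [12:16] match 'bbbb', group 1 = 'b'; at [17:20] match 'www', group 1 = 'w'.
Because there's exactly one group, `findall` drops the full match and keeps group 1 from each hit.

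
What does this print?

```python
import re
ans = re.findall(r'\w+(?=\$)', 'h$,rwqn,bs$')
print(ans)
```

['h', 'bs']

The `(?=…)`/`(?<=…)` assertion just peeks at neighbouring text; it doesn't advance the match position.
Walking the string: at [0:1] → 'h'; at [8:10] → 'bs'.
Since nothing is captured, `findall` lists the 2 matched substrings directly.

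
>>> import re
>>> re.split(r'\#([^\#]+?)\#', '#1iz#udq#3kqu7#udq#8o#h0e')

['', '1iz', 'udq', '3kqu7', 'udq', '8o', 'h0e']

Matches to split on: at [0:5] → '#1iz#'; at [8:15] → '#3kqu7#'; at [18:22] → '#8o#'.
With a capturing group present, the delimiter's captured portion is kept in the result list.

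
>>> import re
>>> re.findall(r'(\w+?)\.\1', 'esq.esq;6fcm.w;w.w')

['esq', 'w']

The backreference `\1` re-matches whatever the first group consumed, character for character.
Scanning left to right: at [0:7] match 'esq.esq', group 1 = 'esq'; at [15:18] match 'w.w', group 1 = 'w'.
With a single group, `findall` returns only what that group captured — 2 items.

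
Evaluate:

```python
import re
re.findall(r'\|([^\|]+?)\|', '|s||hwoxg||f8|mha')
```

['s', 'hwoxg', 'f8']

Walking the string: at [0:3] match '|s|', group 1 = 's'; at [3:10] match '|hwoxg|', group 1 = 'hwoxg'; at [10:14] match '|f8|', group 1 = 'f8'.
With a single group, `findall` returns only what that group captured — 3 items.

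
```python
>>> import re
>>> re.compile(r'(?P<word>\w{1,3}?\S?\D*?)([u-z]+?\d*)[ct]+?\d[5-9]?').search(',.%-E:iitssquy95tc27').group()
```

Pattern: 1 to 3 of a word character (lazy), then optionally a non-whitespace character, then zero or more of a non-digit (lazy) (captured as 'word'); then one or more of a character in [u-z] (lazy), then zero or more of a digit (captured); then one or more of one of [ct] (lazy), then a digit, then optionally a character in [5-9].
Unlike `match`, `search` isn't anchored — it looks for the pattern anywhere in the string.
The match spans [4:20] → 'E:iitssquy95tc27'.
Captured: group 1 = 'E:iitssq', group 2 = 'uy95'.

'E:iitssquy95tc27'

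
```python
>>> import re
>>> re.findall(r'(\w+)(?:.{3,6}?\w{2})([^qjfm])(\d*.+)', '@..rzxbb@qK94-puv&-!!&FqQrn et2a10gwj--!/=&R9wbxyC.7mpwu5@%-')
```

[('rzxbb', '-', 'puv&-!!&FqQrn et2a10gwj--!/=&R9wbxyC.7mpwu5@%-')]

This matches one or more of a word character (captured); then 3 to 6 of any character (lazy), then exactly 2 of a word character (non-capturing group); then any character except [qjfm] (captured); then zero or more of a digit, then one or more of any character (captured).
Because the quantifier is non-greedy, it stops expanding at the earliest point where the rest of the pattern can succeed.
Walking the string: at [3:60] match 'rzxbb@qK94-puv&-!!&FqQrn et2a10gwj--!/=&R9wbxyC.7mpwu5@%-', groups = ('rzxbb', '-', 'puv&-!!&FqQrn et2a10gwj--!/=&R9wbxyC.7mpwu5@%-').
Multiple groups make `findall` return tuples — one 3-tuple for the one match.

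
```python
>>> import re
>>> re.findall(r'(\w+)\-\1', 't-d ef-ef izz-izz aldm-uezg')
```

The backreference `\1` re-matches whatever the first group consumed, character for character.
Scanning left to right: at [4:9] match 'ef-ef', group 1 = 'ef'; at [10:17] match 'izz-izz', group 1 = 'izz'.
`findall` collects group 1 from each match (2 total).

['ef', 'izz']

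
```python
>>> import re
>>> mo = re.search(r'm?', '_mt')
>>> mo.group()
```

The match spans [0:0] → ''.

''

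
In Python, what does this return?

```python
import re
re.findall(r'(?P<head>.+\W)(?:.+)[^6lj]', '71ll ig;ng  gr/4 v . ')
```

['71ll ig;ng  gr/4 v ']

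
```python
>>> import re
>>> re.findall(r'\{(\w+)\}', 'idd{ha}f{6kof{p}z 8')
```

Matches: at [3:7] match '{ha}', group 1 = 'ha'; at [13:16] match '{p}', group 1 = 'p'.
With a single group, `findall` returns only what that group captured — 2 items.

['ha', 'p']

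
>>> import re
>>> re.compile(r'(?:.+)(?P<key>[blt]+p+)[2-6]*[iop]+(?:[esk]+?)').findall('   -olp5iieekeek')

['lp']

Pattern: one or more of any character (non-capturing group); then one or more of one of [blt], then one or more of a literal 'p' (captured as 'key'); then zero or more of a character in [2-6]; then one or more of one of [iop]; then one or more of one of [esk] (lazy) (non-capturing group).
Walking the string: at [0:11] match '   -olp5iie', group 1 = 'lp'.
One capturing group, so `findall` returns just the captured substring from the one match — 1 in all.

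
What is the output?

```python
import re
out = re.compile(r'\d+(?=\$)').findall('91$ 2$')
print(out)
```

The positive lookaround only admits positions where the adjacent text matches; those characters stay outside the span.
Walking the string: at [0:2] → '91'; at [4:5] → '2'.
`findall` yields the raw match text (2 of them) because the pattern has no groups.

['91', '2']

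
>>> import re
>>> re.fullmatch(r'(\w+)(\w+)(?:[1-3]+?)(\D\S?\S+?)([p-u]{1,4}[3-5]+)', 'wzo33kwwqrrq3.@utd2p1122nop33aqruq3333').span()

(0, 38)

`fullmatch` succeeds only if the pattern covers the string from start to end.
The match spans [0:38] → 'wzo33kwwqrrq3.@utd2p1122nop33aqruq3333'.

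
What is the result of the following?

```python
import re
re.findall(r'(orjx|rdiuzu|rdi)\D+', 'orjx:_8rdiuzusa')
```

['orjx', 'rdiuzu']

Alternation tries branches left to right and keeps the first one that lets the overall match succeed at that position.
Walking the string: at [0:6] match 'orjx:_', group 1 = 'orjx'; at [7:15] match 'rdiuzusa', group 1 = 'rdiuzu'.
With a single group, `findall` returns only what that group captured — 2 items.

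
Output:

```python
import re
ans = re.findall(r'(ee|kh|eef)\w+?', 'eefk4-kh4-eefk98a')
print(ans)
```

['ee', 'kh', 'ee']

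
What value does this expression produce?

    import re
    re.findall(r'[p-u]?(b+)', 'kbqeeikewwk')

['b']

Pattern: optionally a character in [p-u]; then one or more of a literal 'b' (captured).
Matches: at [1:2] match 'b', group 1 = 'b'.
With a single group, `findall` returns only what that group captured — 1 item.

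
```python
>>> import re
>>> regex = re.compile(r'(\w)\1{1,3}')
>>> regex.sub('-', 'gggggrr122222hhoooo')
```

'-g-1-2--'

`\1` is not a pattern — it's the concrete string captured by group 1, re-applied verbatim.
Matches: at [0:4] → 'gggg'; at [5:7] → 'rr'; at [8:12] → '2222'; at [13:15] → 'hh'; at [15:19] → 'oooo'.
Every occurrence is swapped for '-'.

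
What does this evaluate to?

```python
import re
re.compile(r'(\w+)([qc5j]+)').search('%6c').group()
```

'6c'

Pattern: one or more of a word character (captured); then one or more of one of [qc5j] (captured).
`search` walks the string left to right and returns the first match it finds.
The match spans [1:3] → '6c'.
Captured: group 1 = '6', group 2 = 'c'.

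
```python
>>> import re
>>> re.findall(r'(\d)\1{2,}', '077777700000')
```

['7', '0']

A backreference is literal: `\1` must see the identical characters the first group matched.
Matches: at [1:7] match '777777', group 1 = '7'; at [7:12] match '00000', group 1 = '0'.
With a single group, `findall` returns only what that group captured — 2 items.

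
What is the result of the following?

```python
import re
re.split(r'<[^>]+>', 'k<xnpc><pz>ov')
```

['k', '', 'ov']

Matches to split on: at [1:7] → '<xnpc>'; at [7:11] → '<pz>'.
`split` removes every match and returns the 3 fragments in between.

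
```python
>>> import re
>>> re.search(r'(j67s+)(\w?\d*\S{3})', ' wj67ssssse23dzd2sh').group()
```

'j67ssssse23dzd'

Pattern: the literal 'j67', then one or more of a literal 's' (captured); then optionally a word character, then zero or more of a digit, then exactly 3 of a non-whitespace character (captured).
Unlike `match`, `search` isn't anchored — it looks for the pattern anywhere in the string.
The match spans [2:16] → 'j67ssssse23dzd'.
Captured: group 1 = 'j67sssss', group 2 = 'e23dzd'.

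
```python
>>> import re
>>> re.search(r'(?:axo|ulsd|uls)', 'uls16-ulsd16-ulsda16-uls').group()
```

'uls'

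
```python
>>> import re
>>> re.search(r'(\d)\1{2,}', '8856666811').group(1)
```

'6'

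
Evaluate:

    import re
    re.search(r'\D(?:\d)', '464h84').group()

The pattern matches a non-digit; then a digit (non-capturing group).
`re.search` tries every starting position until one works.
The match spans [3:5] → 'h8'.

'h8'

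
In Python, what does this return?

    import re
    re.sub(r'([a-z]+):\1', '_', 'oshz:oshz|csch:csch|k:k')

'_|_|_'

The backreference `\1` re-matches whatever the first group consumed, character for character.
Matches: at [0:9] → 'oshz:oshz'; at [10:19] → 'csch:csch'; at [20:23] → 'k:k'.
`sub` substitutes '_' at each match site.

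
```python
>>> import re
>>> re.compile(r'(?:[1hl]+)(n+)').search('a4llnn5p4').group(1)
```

The match spans [2:6] → 'llnn'.
Captured: group 1 = 'nn'.

'nn'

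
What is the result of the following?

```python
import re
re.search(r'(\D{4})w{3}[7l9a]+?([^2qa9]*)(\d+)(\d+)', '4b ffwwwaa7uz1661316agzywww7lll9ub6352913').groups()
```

This matches exactly 4 of a non-digit (captured); then exactly 3 of a literal 'w', then one or more of one of [7l9a] (lazy); then zero or more of any character except [2qa9] (captured); then one or more of a digit (captured); then one or more of a digit (captured).
`search` walks the string left to right and returns the first match it finds.
The match spans [1:20] → 'b ffwwwaa7uz1661316'.
Captured: group 1 = 'b ff', group 2 = '7uz16613', group 3 = '1', group 4 = '6'.

('b ff', '7uz16613', '1', '6')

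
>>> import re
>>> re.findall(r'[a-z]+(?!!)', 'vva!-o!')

A negative assertion filters positions out without eating any characters.
Walking the string: at [0:2] → 'vv'.
Since nothing is captured, `findall` lists the 1 matched substring directly.

['vv']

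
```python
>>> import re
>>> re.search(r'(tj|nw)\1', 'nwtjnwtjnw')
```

A backreference is literal: `\1` must see the identical characters the first group matched.
`search` walks the string left to right and returns the first match it finds.
Here the pattern never matches, so the call returns None.

None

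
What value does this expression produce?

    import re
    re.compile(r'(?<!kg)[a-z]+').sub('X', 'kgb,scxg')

'X,X'

The negative lookahead/lookbehind blocks any match where the forbidden context is present.
Matches: at [0:3] → 'kgb'; at [4:8] → 'scxg'.
Every occurrence is swapped for 'X'.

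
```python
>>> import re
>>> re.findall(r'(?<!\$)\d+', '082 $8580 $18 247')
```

Because the assertion is negative and zero-width, positions next to the forbidden text are skipped.
Matches: at [0:3] → '082'; at [6:9] → '580'; at [12:13] → '8'; at [14:17] → '247'.
`findall` yields the raw match text (4 of them) because the pattern has no groups.

['082', '580', '8', '247']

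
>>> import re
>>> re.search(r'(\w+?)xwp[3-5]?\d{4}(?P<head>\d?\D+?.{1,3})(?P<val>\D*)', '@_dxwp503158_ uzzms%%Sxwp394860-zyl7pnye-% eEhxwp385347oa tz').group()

'_dxwp503158_ uzzms%%Sxwp'

A `+?`/`*?`/`{m,n}?` starts at its minimum and grows only as far as needed for what follows to match.
The match spans [1:25] → '_dxwp503158_ uzzms%%Sxwp'.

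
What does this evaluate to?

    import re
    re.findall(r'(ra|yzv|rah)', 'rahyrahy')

['ra', 'ra']

Alternation tries branches left to right and keeps the first one that lets the overall match succeed at that position.
Matches: at [0:2] match 'ra', group 1 = 'ra'; at [4:6] match 'ra', group 1 = 'ra'.
Because there's exactly one group, `findall` drops the full match and keeps group 1 from each hit.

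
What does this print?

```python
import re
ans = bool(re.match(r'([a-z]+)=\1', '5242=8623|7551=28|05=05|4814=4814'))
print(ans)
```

False

The backreference `\1` re-matches whatever the first group consumed, character for character.
With `match`, the pattern is implicitly anchored at the beginning.
Here position 0 doesn't satisfy it, so the call returns None, and `bool(None)` is False.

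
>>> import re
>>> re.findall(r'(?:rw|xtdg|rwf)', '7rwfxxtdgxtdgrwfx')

['rw', 'xtdg', 'xtdg', 'rw']

Branches in `(...|...)` are attempted left-to-right; the first branch that allows the whole pattern to succeed is taken.
Scanning left to right: at [1:3] → 'rw'; at [5:9] → 'xtdg'; at [9:13] → 'xtdg'; at [13:15] → 'rw'.
With no groups in the pattern, `findall` gives back each whole match — 4 here.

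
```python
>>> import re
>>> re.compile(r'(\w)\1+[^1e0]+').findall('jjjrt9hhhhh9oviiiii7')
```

The backreference `\1` re-matches whatever the first group consumed, character for character.
Because there's exactly one group, `findall` drops the full match and keeps group 1 from the one hit.

['j']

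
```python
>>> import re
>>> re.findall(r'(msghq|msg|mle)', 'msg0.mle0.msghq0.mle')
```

['msg', 'mle', 'msghq', 'mle']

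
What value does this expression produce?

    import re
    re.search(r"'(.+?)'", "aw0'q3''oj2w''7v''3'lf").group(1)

'q3'

Lazy quantifiers expand one character at a time until the remainder of the pattern can match.
`search` walks the string left to right and returns the first match it finds.
The match spans [3:7] → "'q3'".
Captured: group 1 = 'q3'.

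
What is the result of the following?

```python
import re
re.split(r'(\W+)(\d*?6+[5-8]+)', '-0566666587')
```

['', '-', '0566666587', '']

The pattern matches one or more of a non-word character (captured); then zero or more of a digit (lazy), then one or more of the literal '6', then one or more of a character in [5-8] (captured).
Matches to split on: at [0:11] → '-0566666587'.
The group in the pattern means `split` returns the separators' captures alongside the pieces.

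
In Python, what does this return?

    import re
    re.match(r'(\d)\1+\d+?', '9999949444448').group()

'999994'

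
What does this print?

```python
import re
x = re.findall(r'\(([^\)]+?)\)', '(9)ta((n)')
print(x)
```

With a single group, `findall` returns only what that group captured — 2 items.

['9', '(n']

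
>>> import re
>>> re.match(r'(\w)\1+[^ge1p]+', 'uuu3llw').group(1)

`\1` is not a pattern — it's the concrete string captured by group 1, re-applied verbatim.
With `match`, the pattern is implicitly anchored at the beginning.
The match spans [0:7] → 'uuu3llw'.
Captured: group 1 = 'u'.

'u'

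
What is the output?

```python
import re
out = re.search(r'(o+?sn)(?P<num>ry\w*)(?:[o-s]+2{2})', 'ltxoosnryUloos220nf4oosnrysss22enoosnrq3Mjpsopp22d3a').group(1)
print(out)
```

Pattern: one or more of the literal 'o' (lazy), then the literal 'sn' (captured); then the literal 'ry', then zero or more of a word character (captured as 'num'); then one or more of a character in [o-s], then exactly 2 of a literal '2' (non-capturing group).
`search` walks the string left to right and returns the first match it finds.
The match spans [3:49] → 'oosnryUloos220nf4oosnrysss22enoosnrq3Mjpsopp22'.
Captured: group 1 = 'oosn', group 2 = 'ryUloos220nf4oosnrysss22enoosnrq3Mjpsop'.

oosn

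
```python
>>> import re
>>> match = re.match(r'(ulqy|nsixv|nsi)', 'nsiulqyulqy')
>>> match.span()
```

(0, 3)

With `match`, the pattern is implicitly anchored at the beginning.
The match spans [0:3] → 'nsi'.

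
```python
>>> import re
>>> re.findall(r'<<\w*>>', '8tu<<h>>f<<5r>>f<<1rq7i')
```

['<<h>>', '<<5r>>']

Scanning left to right: at [3:8] → '<<h>>'; at [9:15] → '<<5r>>'.
Since nothing is captured, `findall` lists the 2 matched substrings directly.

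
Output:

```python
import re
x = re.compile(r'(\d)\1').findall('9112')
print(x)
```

['1']

A backreference is literal: `\1` must see the identical characters the first group matched.
Walking the string: at [1:3] match '11', group 1 = '1'.
Because there's exactly one group, `findall` drops the full match and keeps group 1 from the one hit.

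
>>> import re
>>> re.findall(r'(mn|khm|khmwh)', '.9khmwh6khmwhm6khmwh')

['khm', 'khm', 'khm']

The regex engine tests alternatives in the order written; an earlier branch that matches wins even if a later one would match more.
Walking the string: at [2:5] match 'khm', group 1 = 'khm'; at [8:11] match 'khm', group 1 = 'khm'; at [15:18] match 'khm', group 1 = 'khm'.
Because there's exactly one group, `findall` drops the full match and keeps group 1 from each hit.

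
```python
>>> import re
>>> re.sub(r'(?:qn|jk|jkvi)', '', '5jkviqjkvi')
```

'5viqvi'

The regex engine tests alternatives in the order written; an earlier branch that matches wins even if a later one would match more.
Matches: at [1:3] → 'jk'; at [6:8] → 'jk'.
Every occurrence is swapped for ''.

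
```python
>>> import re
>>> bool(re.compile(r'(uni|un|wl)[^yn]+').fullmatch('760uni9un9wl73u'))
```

False

`re.fullmatch` is like wrapping the pattern in `^…$` (in single-line mode).
Here there's no way to consume every character, so the call returns None, and `bool(None)` is False.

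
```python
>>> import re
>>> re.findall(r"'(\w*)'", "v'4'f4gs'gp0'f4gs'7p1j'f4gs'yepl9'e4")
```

Matches: at [1:4] match "'4'", group 1 = '4'; at [8:13] match "'gp0'", group 1 = 'gp0'; at [17:23] match "'7p1j'", group 1 = '7p1j'; at [27:34] match "'yepl9'", group 1 = 'yepl9'.
Because there's exactly one group, `findall` drops the full match and keeps group 1 from each hit.

['4', 'gp0', '7p1j', 'yepl9']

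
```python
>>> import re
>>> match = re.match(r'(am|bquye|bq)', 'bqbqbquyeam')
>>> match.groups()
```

('bq',)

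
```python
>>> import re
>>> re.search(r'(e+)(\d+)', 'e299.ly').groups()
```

('e', '299')

Pattern: one or more of a literal 'e' (captured); then one or more of a digit (captured).
`re.search` tries every starting position until one works.
The match spans [0:4] → 'e299'.
Captured: group 1 = 'e', group 2 = '299'.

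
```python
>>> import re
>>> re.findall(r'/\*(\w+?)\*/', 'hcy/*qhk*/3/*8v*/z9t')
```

Walking the string: at [3:10] match '/*qhk*/', group 1 = 'qhk'; at [11:17] match '/*8v*/', group 1 = '8v'.
Because there's exactly one group, `findall` drops the full match and keeps group 1 from each hit.

['qhk', '8v']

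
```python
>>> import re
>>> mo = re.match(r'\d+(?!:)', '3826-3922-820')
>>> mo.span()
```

(0, 4)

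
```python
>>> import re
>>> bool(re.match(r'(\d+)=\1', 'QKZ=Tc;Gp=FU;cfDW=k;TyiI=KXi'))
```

False

After group 1 captures some text, `\1` only succeeds where that same text appears again.
`match` is anchored at position 0; if the pattern doesn't fit there, it returns None.
Here the string doesn't start with a match, so the call returns None, and `bool(None)` is False.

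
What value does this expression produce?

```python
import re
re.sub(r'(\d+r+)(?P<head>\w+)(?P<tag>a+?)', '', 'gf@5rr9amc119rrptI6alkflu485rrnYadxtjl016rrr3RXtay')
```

Pattern: one or more of a digit, then one or more of the literal 'r' (captured); then one or more of a word character (captured as 'head'); then one or more of a literal 'a' (lazy) (captured as 'tag').
Each match is replaced by ''.

'gf@y'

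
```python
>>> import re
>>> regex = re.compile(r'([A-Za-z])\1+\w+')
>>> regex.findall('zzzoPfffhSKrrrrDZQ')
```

`\1` has to match the exact text group 1 already captured.
Scanning left to right: at [0:18] match 'zzzoPfffhSKrrrrDZQ', group 1 = 'z'.
Because there's exactly one group, `findall` drops the full match and keeps group 1 from the one hit.

['z']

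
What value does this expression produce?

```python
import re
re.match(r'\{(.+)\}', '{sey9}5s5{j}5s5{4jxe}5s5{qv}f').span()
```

(0, 28)

`re.match` won't scan ahead — the pattern has to work from the very first character.
The match spans [0:28] → '{sey9}5s5{j}5s5{4jxe}5s5{qv}'.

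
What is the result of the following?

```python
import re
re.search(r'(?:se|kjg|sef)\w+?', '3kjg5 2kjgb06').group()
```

'kjg5'

`re.search` scans for the first position where the pattern succeeds.
The match spans [1:5] → 'kjg5'.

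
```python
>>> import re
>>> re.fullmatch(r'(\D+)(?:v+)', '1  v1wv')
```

This matches one or more of a non-digit (captured); then one or more of a literal 'v' (non-capturing group).
`re.fullmatch` is like wrapping the pattern in `^…$` (in single-line mode).
Here the string isn't matched end-to-end, so the call returns None.

None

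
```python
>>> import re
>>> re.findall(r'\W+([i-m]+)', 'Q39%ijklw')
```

['ijkl']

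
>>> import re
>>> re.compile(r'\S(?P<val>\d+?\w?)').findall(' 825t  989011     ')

['25', '89', '11']

Because the quantifier is non-greedy, it stops expanding at the earliest point where the rest of the pattern can succeed.
`findall` collects group 1 from each match (3 total).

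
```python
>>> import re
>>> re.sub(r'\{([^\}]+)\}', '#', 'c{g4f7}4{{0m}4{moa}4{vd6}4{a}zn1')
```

Every occurrence is swapped for '#'.

'c#4#4#4#4#zn1'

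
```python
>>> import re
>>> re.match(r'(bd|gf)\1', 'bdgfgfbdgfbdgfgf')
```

`re.match` only tries the pattern at the start of the string.
Here the pattern fails at index 0, so the call returns None.

None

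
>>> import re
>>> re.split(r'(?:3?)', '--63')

['', '-', '-', '6', '', '']

The pattern matches optionally a literal '3' (non-capturing group).
Matches to split on: at [0:0] → ''; at [1:1] → ''; at [2:2] → ''; at [3:4] → '3'; at [4:4] → ''.
`split` removes every match and returns the 6 fragments in between.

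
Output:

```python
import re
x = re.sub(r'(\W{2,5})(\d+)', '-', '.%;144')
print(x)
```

The pattern matches 2 to 5 of a non-word character (captured); then one or more of a digit (captured).
Each match is replaced by '-'.

-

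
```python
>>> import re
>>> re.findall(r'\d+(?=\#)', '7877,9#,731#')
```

['9', '731']

Lookahead/lookbehind check context without consuming it, so the matched span excludes the asserted characters.
`findall` yields the raw match text (2 of them) because the pattern has no groups.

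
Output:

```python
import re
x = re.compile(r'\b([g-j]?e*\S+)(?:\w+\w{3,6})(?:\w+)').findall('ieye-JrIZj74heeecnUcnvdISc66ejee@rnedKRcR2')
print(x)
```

The pattern matches a word boundary (`\b`, zero-width); then optionally a character in [g-j], then zero or more of the literal 'e', then one or more of a non-whitespace character (captured); then one or more of a word character, then 3 to 6 of a word character (non-capturing group); then one or more of a word character (non-capturing group).
Matches: at [0:42] match 'ieye-JrIZj74heeecnUcnvdISc66ejee@rnedKRcR2', group 1 = 'ieye-JrIZj74heeecnUcnvdISc66ejee@rned'.
Because there's exactly one group, `findall` drops the full match and keeps group 1 from the one hit.

['ieye-JrIZj74heeecnUcnvdISc66ejee@rned']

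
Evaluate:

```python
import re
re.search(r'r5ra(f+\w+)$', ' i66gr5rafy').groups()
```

('fy',)

The match spans [5:11] → 'r5rafy'.
Captured: group 1 = 'fy'.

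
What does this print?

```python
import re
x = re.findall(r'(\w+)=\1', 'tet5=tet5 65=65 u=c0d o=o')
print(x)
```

['tet5', '65', 'o']

After group 1 captures some text, `\1` only succeeds where that same text appears again.
Matches: at [0:9] match 'tet5=tet5', group 1 = 'tet5'; at [10:15] match '65=65', group 1 = '65'; at [22:25] match 'o=o', group 1 = 'o'.
Because there's exactly one group, `findall` drops the full match and keeps group 1 from each hit.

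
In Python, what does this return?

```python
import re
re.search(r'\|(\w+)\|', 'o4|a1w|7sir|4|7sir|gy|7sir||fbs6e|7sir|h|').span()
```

(2, 7)

The match spans [2:7] → '|a1w|'.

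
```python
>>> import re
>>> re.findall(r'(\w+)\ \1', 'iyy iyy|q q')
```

['iyy', 'q']

After group 1 captures some text, `\1` only succeeds where that same text appears again.
`findall` collects group 1 from each match (2 total).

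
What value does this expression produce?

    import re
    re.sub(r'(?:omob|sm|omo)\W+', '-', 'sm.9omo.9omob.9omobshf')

Every occurrence is swapped for '-'.

'-9-9-9omobshf'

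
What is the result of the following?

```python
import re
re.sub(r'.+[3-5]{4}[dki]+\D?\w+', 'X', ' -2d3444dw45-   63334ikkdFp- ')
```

This matches one or more of any character, then exactly 4 of a character in [3-5]; then one or more of one of [dki], then optionally a non-digit; then one or more of a word character.
Matches: at [0:27] → ' -2d3444dw45-   63334ikkdFp'.
Each match is replaced by 'X'.

'X- '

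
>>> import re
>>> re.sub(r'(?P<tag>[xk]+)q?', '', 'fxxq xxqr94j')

Pattern: one or more of one of [xk] (captured as 'tag'); then optionally a literal 'q'.
Matches: at [1:4] → 'xxq'; at [5:8] → 'xxq'.
`sub` substitutes '' at each match site.

'f r94j'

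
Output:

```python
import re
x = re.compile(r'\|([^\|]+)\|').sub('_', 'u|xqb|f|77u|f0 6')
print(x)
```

Matches: at [1:6] → '|xqb|'; at [7:12] → '|77u|'.
`sub` substitutes '_' at each match site.

u_f_f0 6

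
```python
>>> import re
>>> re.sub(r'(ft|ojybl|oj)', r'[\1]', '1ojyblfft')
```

'1[ojybl]f[ft]'

Alternation tries branches left to right and keeps the first one that lets the overall match succeed at that position.
Matches: at [1:6] → 'ojybl'; at [7:9] → 'ft'.
Each match is replaced using the text its own group 1 captured.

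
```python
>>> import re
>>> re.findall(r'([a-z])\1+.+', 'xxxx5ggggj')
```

`\1` is not a pattern — it's the concrete string captured by group 1, re-applied verbatim.
Walking the string: at [0:10] match 'xxxx5ggggj', group 1 = 'x'.
One capturing group, so `findall` returns just the captured substring from the one match — 1 in all.

['x']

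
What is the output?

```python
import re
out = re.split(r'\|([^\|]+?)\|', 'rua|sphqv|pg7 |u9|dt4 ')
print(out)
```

['rua', 'sphqv', 'pg7 ', 'u9', 'dt4 ']

Because the pattern has a capturing group, `split` also inserts each captured text between the pieces.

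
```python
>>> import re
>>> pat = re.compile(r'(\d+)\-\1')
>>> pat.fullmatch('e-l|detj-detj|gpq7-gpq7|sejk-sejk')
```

None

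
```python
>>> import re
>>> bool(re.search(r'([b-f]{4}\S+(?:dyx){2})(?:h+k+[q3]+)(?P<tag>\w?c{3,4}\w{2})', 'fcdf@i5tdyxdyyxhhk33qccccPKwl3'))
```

False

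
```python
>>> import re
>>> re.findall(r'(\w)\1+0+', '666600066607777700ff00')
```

`\1` has to match the exact text group 1 already captured.
With a single group, `findall` returns only what that group captured — 4 items.

['6', '6', '7', 'f']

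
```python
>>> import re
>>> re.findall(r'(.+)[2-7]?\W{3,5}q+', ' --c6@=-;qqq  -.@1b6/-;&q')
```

[' --c6@=-;qqq  -.@1b6/']

This matches one or more of any character (captured); then optionally a character in [2-7], then 3 to 5 of a non-word character; then one or more of a literal 'q'.
Scanning left to right: at [0:25] match ' --c6@=-;qqq  -.@1b6/-;&q', group 1 = ' --c6@=-;qqq  -.@1b6/'.
One capturing group, so `findall` returns just the captured substring from the one match — 1 in all.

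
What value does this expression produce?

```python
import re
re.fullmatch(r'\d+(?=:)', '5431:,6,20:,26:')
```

The lookaround is zero-width — it requires the adjacent text to match without consuming it, so the asserted text isn't part of the match.
`re.fullmatch` requires the pattern to consume the entire string.
Here the pattern can't cover the whole string, so the call returns None.

None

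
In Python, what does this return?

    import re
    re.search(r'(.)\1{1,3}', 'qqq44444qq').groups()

('q',)

The match spans [0:3] → 'qqq'.
Captured: group 1 = 'q'.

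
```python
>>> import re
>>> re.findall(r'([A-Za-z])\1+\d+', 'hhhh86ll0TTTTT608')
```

A backreference is literal: `\1` must see the identical characters the first group matched.
Matches: at [0:6] match 'hhhh86', group 1 = 'h'; at [6:9] match 'll0', group 1 = 'l'; at [9:17] match 'TTTTT608', group 1 = 'T'.
`findall` collects group 1 from each match (3 total).

['h', 'l', 'T']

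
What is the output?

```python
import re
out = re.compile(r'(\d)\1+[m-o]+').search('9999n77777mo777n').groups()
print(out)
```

('9',)

The backreference `\1` re-matches whatever the first group consumed, character for character.
`re.search` tries every starting position until one works.
The match spans [0:5] → '9999n'.
Captured: group 1 = '9'.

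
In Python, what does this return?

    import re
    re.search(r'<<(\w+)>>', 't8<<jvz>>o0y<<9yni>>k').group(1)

'jvz'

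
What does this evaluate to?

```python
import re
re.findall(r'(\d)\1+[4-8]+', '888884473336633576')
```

['8', '3', '3']

A backreference is literal: `\1` must see the identical characters the first group matched.
One capturing group, so `findall` returns just the captured substring from each match — 3 in all.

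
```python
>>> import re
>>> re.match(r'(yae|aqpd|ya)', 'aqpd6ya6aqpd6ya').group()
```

`re.match` only tries the pattern at the start of the string.
The match spans [0:4] → 'aqpd'.

'aqpd'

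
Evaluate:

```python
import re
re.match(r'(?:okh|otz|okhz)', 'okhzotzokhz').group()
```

'okh'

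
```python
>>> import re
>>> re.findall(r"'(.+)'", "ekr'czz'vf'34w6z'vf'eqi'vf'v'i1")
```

["czz'vf'34w6z'vf'eqi'vf'v"]

`findall` collects group 1 from the one match (1 total).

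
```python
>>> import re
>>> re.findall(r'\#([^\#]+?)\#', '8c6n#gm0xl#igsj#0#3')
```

['gm0xl', '0']

Matches: at [4:11] match '#gm0xl#', group 1 = 'gm0xl'; at [15:18] match '#0#', group 1 = '0'.
`findall` collects group 1 from each match (2 total).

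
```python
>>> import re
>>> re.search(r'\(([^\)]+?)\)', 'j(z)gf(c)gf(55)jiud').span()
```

(1, 4)

`re.search` scans for the first position where the pattern succeeds.
The match spans [1:4] → '(z)'.
Captured: group 1 = 'z'.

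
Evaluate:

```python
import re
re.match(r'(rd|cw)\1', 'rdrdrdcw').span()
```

(0, 4)

`match` is anchored at position 0; if the pattern doesn't fit there, it returns None.
The match spans [0:4] → 'rdrd'.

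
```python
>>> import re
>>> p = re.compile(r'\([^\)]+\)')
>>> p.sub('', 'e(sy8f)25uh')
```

'e25uh'

Matches: at [1:7] → '(sy8f)'.
`sub` substitutes '' at each match site.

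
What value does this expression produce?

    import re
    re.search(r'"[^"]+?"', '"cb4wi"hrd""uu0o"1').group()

`search` walks the string left to right and returns the first match it finds.
The match spans [0:7] → '"cb4wi"'.

'"cb4wi"'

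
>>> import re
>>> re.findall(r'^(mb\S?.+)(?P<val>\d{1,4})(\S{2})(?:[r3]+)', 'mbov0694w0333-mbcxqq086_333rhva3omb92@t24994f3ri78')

[('mbov0694w0333-mbcxqq086_333rhva3omb92@t2499', '4', 'f3')]

Multiple groups make `findall` return tuples — one 3-tuple for the one match.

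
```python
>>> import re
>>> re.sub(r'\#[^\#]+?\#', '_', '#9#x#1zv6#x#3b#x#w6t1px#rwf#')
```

Each match is replaced by '_'.

'_x_x_x_rwf#'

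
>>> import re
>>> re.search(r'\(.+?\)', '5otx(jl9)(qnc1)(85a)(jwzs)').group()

'(jl9)'

Because the quantifier is non-greedy, it stops expanding at the earliest point where the rest of the pattern can succeed.
`re.search` scans for the first position where the pattern succeeds.
The match spans [4:9] → '(jl9)'.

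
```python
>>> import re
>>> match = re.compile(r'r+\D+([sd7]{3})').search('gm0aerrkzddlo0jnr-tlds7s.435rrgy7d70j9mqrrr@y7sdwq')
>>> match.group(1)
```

Pattern: one or more of the literal 'r', then one or more of a non-digit; then exactly 3 of one of [sd7] (captured).
`search` walks the string left to right and returns the first match it finds.
The match spans [16:24] → 'r-tlds7s'.
Captured: group 1 = 's7s'.

's7s'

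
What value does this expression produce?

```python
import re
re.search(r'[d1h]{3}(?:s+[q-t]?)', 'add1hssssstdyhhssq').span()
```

(2, 11)

This matches exactly 3 of one of [d1h]; then one or more of a literal 's', then optionally a character in [q-t] (non-capturing group).
Unlike `match`, `search` isn't anchored — it looks for the pattern anywhere in the string.
The match spans [2:11] → 'd1hssssst'.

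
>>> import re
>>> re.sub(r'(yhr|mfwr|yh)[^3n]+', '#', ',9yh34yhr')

Matches: at [6:9] → 'yhr'.
Each match is replaced by '#'.

',9yh34#'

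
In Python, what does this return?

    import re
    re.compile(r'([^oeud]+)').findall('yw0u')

Pattern: one or more of any character except [oeud] (captured).
Because there's exactly one group, `findall` drops the full match and keeps group 1 from the one hit.

['yw0']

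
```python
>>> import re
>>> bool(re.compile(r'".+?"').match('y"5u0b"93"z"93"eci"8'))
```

False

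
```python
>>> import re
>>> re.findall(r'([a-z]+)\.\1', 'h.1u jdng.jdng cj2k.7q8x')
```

['jdng']

`\1` has to match the exact text group 1 already captured.
Because there's exactly one group, `findall` drops the full match and keeps group 1 from the one hit.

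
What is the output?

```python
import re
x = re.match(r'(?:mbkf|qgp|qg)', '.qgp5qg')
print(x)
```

`re.match` only tries the pattern at the start of the string.
Here the string doesn't start with a match, so the call returns None.

None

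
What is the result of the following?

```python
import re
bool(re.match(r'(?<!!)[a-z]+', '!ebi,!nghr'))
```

False

`re.match` only tries the pattern at the start of the string.
Here position 0 doesn't satisfy it, so the call returns None, and `bool(None)` is False.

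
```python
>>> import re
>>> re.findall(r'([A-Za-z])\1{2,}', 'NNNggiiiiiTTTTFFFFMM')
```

The backreference `\1` re-matches whatever the first group consumed, character for character.
Scanning left to right: at [0:3] match 'NNN', group 1 = 'N'; at [5:10] match 'iiiii', group 1 = 'i'; at [10:14] match 'TTTT', group 1 = 'T'; at [14:18] match 'FFFF', group 1 = 'F'.
With a single group, `findall` returns only what that group captured — 4 items.

['N', 'i', 'T', 'F']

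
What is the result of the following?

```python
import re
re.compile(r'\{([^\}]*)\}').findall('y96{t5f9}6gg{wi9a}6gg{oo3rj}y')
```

Walking the string: at [3:9] match '{t5f9}', group 1 = 't5f9'; at [12:18] match '{wi9a}', group 1 = 'wi9a'; at [21:28] match '{oo3rj}', group 1 = 'oo3rj'.
Because there's exactly one group, `findall` drops the full match and keeps group 1 from each hit.

['t5f9', 'wi9a', 'oo3rj']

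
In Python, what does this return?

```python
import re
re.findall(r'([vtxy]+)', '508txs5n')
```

Pattern: one or more of one of [vtxy] (captured).
Matches: at [3:5] match 'tx', group 1 = 'tx'.
One capturing group, so `findall` returns just the captured substring from the one match — 1 in all.

['tx']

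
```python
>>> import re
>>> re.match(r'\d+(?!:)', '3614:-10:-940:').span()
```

With `match`, the pattern is implicitly anchored at the beginning.
The match spans [0:3] → '361'.

(0, 3)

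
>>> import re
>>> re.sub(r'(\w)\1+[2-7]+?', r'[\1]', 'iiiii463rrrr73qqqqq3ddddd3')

'[i]63[r]3[q][d]'

`\1` has to match the exact text group 1 already captured.
Matches: at [0:6] → 'iiiii4'; at [8:13] → 'rrrr7'; at [14:20] → 'qqqqq3'; at [20:26] → 'ddddd3'.
The replacement refers to a captured group, so each match is rewritten using its own captured text.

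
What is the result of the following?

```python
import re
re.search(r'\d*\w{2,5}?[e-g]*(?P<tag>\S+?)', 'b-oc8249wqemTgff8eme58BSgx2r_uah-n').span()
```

(2, 5)

Lazy quantifiers expand one character at a time until the remainder of the pattern can match.
The match spans [2:5] → 'oc8'.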